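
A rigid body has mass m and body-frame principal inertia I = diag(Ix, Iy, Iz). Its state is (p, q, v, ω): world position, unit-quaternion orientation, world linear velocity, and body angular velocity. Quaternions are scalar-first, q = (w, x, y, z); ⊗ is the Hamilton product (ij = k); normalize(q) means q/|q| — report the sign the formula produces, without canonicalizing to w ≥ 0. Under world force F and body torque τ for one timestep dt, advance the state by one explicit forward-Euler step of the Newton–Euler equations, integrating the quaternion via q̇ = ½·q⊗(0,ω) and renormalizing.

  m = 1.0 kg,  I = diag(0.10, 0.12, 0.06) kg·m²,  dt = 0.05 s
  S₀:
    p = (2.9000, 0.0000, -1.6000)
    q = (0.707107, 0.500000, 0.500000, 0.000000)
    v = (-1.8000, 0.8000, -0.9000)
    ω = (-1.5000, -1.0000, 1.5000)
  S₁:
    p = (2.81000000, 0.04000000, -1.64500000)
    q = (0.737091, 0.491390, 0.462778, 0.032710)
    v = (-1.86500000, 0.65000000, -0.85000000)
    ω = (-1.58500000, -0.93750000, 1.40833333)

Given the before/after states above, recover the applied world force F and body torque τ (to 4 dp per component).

ω₁ − ω₀ = (-0.08500000, 0.06250000, -0.09166667)
gyro term ω₀×Iω₀ = (0.0900, -0.0900, 0.0300)
applied torque τ = (-0.0800, 0.0600, -0.0800)
Δv = v₁−v₀ = (-0.06500000, -0.15000000, 0.05000000)
F = m·Δv/dt = (-1.3000, -3.0000, 1.0000)

F = (-1.3000, -3.0000, 1.0000)
τ = (-0.0800, 0.0600, -0.0800)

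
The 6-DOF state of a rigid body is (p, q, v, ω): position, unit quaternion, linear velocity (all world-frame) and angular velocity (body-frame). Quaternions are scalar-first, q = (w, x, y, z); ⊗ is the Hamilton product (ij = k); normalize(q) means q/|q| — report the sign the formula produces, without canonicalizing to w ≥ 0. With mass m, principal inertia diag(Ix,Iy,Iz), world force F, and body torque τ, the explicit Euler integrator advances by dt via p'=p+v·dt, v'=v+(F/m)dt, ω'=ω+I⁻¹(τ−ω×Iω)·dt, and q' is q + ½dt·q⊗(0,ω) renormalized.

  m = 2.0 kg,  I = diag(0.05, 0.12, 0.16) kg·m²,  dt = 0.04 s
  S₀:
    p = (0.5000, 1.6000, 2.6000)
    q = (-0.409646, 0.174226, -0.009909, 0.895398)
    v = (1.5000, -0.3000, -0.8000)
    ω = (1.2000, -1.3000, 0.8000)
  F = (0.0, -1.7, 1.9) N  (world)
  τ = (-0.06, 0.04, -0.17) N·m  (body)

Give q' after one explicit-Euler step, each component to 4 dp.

q' = (-0.4281, 0.1874, 0.0194, 0.8839)

2q̇ = q⊗(0,ω) = (-0.9382713, 0.6645150, 1.4676366, -0.5423198)
updated quaternion q' = (-0.4281, 0.1874, 0.0194, 0.8839)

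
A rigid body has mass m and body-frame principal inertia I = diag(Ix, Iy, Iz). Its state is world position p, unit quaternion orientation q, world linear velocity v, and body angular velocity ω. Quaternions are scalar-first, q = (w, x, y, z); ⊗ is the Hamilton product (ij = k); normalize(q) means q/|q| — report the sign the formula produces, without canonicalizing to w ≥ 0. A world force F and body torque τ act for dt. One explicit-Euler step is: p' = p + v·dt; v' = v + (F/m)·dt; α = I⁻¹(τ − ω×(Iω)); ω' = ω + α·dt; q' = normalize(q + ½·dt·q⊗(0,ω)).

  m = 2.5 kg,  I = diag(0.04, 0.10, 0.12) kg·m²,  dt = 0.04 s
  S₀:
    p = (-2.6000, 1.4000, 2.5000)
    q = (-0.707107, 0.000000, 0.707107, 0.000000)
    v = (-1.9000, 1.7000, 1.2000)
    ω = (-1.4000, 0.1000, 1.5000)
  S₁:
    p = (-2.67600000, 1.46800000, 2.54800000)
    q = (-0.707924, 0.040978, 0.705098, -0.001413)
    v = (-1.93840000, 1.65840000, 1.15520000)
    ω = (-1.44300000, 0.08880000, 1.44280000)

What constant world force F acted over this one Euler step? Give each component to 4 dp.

v₁ − v₀ = (-0.03840000, -0.04160000, -0.04480000)
F = m·Δv/dt = (-2.4000, -2.6000, -2.8000)

F = (-2.4000, -2.6000, -2.8000)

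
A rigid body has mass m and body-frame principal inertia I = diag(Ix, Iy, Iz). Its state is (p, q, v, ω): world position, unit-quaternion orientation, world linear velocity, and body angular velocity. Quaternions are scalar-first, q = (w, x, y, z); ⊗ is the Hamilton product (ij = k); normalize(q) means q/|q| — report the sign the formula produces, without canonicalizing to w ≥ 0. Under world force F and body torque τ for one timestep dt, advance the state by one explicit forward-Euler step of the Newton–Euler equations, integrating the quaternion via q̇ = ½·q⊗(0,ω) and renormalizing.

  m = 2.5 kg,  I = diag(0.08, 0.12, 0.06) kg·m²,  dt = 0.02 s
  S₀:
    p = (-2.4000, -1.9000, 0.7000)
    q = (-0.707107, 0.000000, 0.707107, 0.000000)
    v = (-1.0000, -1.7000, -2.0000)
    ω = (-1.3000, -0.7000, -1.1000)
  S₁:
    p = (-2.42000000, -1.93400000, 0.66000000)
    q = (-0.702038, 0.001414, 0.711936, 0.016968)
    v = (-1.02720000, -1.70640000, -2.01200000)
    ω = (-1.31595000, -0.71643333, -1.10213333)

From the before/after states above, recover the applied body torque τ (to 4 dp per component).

rate change Δω = (-0.01595000, -0.01643333, -0.00213333)
ω₀×(Iω₀) = (-0.0462, 0.0286, 0.0364)
τ = I·(Δω/dt) + ω₀×(Iω₀) = (-0.1100, -0.0700, 0.0300)

τ = (-0.1100, -0.0700, 0.0300)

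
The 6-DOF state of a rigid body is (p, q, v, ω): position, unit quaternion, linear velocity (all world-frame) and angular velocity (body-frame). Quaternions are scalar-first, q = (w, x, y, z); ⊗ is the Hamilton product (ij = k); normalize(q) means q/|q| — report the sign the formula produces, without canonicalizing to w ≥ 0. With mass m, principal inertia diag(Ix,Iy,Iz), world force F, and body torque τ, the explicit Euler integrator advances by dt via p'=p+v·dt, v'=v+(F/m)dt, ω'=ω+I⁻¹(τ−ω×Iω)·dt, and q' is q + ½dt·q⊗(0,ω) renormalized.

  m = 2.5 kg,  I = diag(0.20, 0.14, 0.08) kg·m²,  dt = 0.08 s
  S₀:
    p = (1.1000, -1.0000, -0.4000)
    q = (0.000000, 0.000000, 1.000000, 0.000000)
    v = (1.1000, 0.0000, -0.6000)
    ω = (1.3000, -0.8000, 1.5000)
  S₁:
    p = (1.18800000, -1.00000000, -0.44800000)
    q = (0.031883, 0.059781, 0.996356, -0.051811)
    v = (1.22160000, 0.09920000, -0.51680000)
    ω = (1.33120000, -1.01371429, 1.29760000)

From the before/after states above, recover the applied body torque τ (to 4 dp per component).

Δω = ω₁−ω₀ = (0.03120000, -0.21371429, -0.20240000)
gyro term ω₀×Iω₀ = (0.0720, 0.2340, 0.0624)
applied torque τ = (0.1500, -0.1400, -0.1400)

τ = (0.1500, -0.1400, -0.1400)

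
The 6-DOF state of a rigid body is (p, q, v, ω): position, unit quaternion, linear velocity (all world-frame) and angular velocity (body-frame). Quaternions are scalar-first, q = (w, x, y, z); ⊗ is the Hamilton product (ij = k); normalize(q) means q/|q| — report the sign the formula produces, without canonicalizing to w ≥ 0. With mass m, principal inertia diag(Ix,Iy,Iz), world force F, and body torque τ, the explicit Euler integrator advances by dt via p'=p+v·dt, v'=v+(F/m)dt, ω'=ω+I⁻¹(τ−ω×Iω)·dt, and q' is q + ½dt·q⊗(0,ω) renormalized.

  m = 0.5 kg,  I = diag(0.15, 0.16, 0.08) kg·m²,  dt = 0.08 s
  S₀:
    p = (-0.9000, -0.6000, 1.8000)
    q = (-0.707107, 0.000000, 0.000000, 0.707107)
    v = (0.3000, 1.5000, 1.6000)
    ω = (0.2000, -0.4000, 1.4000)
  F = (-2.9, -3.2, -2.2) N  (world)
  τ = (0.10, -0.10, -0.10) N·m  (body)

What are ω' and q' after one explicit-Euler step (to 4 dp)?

gyro term ω×Iω = (0.0448, 0.0196, -0.0008)
α = I⁻¹(τ − ω×Iω) = (0.3680, -0.7475, -1.2400)
ω' = ω + α·dt = (0.2294, -0.4598, 1.3008)
2q̇ = q⊗(0,ω) = (-0.9899498, 0.1414214, 0.4242642, -0.9899498)
q + ½dt·q⊗(0,ω), renormalized = (-0.7454, 0.0056, 0.0169, 0.6664)

ω' = (0.2294, -0.4598, 1.3008)
q' = (-0.7454, 0.0056, 0.0169, 0.6664)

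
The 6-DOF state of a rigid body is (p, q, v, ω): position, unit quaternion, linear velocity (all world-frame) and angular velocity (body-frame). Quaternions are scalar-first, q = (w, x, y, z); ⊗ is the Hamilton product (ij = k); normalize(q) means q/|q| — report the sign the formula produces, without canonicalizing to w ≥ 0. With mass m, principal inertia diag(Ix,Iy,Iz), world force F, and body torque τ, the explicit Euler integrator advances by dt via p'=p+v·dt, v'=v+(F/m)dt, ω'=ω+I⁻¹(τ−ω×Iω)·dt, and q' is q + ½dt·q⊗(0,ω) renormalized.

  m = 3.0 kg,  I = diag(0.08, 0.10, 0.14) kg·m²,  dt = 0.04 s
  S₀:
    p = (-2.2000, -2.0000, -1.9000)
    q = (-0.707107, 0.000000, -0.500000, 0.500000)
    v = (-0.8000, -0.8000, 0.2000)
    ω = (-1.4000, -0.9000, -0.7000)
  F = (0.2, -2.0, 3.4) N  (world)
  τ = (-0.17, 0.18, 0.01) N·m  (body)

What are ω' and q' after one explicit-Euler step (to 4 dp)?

ω' = (-1.4976, -0.8045, -0.7043)
q' = (-0.7086, 0.0358, -0.5009, 0.4956)

ω×(Iω) gyroscopic = (0.0252, -0.0588, 0.0252)
(τ − ω×Iω)/I = (-2.4400, 2.3880, -0.1086)
new body rate ω' = (-1.4976, -0.8045, -0.7043)
q⊗(0,ω) = (-0.1000000, 1.7899498, -0.0636037, -0.2050251)
updated quaternion q' = (-0.7086, 0.0358, -0.5009, 0.4956)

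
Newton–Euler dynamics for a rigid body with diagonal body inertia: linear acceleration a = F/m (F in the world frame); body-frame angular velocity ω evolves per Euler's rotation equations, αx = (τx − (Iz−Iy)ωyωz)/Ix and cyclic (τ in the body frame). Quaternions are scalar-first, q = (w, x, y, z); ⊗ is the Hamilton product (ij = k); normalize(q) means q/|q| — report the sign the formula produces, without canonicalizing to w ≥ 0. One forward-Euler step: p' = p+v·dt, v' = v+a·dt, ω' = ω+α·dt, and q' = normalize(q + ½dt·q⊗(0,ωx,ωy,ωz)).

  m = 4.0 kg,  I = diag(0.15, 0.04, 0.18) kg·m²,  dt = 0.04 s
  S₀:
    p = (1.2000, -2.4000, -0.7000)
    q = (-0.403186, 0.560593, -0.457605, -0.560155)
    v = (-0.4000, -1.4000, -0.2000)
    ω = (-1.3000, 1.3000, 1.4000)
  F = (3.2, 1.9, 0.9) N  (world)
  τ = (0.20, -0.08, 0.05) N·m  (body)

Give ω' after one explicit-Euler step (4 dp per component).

ω' = (-1.3146, 1.1654, 1.3698)

angular accel α = (-0.3653, -3.3650, -0.7550)
ω' = ω + α·dt = (-1.3146, 1.1654, 1.3698)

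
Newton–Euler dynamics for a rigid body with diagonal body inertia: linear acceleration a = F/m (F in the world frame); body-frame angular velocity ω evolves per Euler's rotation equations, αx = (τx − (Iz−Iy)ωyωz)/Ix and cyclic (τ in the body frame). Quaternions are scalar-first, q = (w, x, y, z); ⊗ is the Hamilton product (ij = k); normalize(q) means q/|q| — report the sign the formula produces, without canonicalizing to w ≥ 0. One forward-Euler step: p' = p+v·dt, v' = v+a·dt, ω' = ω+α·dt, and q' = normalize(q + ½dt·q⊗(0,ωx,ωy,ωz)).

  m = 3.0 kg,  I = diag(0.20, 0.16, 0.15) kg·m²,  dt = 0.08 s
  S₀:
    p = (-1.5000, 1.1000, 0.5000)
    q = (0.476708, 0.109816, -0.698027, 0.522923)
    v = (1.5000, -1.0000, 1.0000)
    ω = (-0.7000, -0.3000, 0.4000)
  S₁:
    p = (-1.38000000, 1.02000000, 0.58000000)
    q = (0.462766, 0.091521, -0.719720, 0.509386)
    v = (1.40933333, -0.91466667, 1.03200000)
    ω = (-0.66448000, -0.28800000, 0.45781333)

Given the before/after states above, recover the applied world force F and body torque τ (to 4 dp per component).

v₁ − v₀ = (-0.09066667, 0.08533333, 0.03200000)
F = m·Δv/dt = (-3.4000, 3.2000, 1.2000)
rate change Δω = (0.03552000, 0.01200000, 0.05781333)
τ = I·(Δω/dt) + ω₀×(Iω₀) = (0.0900, 0.0100, 0.1000)

F = (-3.4000, 3.2000, 1.2000)
τ = (0.0900, 0.0100, 0.1000)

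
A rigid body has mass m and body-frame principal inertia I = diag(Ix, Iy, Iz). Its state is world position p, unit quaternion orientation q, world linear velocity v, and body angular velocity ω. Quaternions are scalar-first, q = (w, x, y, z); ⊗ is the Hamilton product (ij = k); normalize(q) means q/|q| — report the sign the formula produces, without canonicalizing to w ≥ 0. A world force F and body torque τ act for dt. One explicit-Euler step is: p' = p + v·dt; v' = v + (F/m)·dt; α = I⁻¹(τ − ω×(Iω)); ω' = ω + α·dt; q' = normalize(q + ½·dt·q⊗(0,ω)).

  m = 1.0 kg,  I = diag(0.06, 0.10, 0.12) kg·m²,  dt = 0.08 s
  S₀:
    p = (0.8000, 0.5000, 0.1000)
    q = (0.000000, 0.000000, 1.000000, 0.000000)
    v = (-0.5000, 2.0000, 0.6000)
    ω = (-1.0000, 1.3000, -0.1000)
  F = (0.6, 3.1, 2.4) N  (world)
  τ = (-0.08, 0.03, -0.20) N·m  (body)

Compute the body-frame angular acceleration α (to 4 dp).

α = (-1.2900, 0.3600, -1.2333)

precession coupling ω×(Iω) = (-0.0026, -0.0060, -0.0520)
angular accel α = (-1.2900, 0.3600, -1.2333)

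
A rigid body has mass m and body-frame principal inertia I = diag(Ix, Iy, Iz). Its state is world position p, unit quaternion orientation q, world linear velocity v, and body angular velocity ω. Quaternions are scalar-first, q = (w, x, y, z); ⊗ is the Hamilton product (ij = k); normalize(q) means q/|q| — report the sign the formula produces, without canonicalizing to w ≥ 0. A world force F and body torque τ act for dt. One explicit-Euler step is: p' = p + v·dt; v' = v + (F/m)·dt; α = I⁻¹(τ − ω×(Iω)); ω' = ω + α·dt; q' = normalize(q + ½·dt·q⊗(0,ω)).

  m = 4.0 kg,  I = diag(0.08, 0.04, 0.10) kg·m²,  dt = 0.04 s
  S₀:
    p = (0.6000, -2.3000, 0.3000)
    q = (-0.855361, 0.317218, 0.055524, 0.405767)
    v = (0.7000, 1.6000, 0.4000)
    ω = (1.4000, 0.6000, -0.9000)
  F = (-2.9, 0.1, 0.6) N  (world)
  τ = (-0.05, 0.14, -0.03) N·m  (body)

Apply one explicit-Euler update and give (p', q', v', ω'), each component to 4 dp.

linear accel F/m = (-0.7250, 0.0250, 0.1500)
new position p' = (0.6280, -2.2360, 0.3160)
new velocity v' = (0.6710, 1.6010, 0.4060)
α = I⁻¹(τ − ω×Iω) = (-0.2200, 2.8700, 0.0360)
new body rate ω' = (1.3912, 0.7148, -0.8986)
Hamilton product q⊗(0,ω) = (-0.1122293, -1.4909372, 0.3403534, 0.8824221)
updated quaternion q' = (-0.8571, 0.2872, 0.0623, 0.4232)

p' = (0.6280, -2.2360, 0.3160)
q' = (-0.8571, 0.2872, 0.0623, 0.4232)
v' = (0.6710, 1.6010, 0.4060)
ω' = (1.3912, 0.7148, -0.8986)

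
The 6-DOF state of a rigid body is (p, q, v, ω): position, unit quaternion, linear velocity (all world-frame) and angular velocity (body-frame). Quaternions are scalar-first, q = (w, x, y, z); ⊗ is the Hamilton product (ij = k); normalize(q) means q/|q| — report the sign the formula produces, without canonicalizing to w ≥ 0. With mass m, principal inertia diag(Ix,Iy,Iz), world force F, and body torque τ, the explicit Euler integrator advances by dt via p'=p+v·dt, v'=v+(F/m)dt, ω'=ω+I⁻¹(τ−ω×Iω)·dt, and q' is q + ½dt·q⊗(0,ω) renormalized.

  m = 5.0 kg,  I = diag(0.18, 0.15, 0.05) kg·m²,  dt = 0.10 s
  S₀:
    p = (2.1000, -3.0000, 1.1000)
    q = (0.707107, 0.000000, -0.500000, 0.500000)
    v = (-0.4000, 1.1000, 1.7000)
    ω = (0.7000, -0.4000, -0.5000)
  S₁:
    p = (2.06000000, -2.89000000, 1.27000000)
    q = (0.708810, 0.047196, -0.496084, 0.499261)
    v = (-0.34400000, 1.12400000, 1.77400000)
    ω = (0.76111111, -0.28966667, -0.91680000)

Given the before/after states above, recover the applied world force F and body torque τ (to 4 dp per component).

F = (2.8000, 1.2000, 3.7000)
τ = (0.0900, 0.1200, -0.2000)

ω₁ − ω₀ = (0.06111111, 0.11033333, -0.41680000)
τ = I·(Δω/dt) + ω₀×(Iω₀) = (0.0900, 0.1200, -0.2000)
velocity change Δv = (0.05600000, 0.02400000, 0.07400000)
applied force F = (2.8000, 1.2000, 3.7000)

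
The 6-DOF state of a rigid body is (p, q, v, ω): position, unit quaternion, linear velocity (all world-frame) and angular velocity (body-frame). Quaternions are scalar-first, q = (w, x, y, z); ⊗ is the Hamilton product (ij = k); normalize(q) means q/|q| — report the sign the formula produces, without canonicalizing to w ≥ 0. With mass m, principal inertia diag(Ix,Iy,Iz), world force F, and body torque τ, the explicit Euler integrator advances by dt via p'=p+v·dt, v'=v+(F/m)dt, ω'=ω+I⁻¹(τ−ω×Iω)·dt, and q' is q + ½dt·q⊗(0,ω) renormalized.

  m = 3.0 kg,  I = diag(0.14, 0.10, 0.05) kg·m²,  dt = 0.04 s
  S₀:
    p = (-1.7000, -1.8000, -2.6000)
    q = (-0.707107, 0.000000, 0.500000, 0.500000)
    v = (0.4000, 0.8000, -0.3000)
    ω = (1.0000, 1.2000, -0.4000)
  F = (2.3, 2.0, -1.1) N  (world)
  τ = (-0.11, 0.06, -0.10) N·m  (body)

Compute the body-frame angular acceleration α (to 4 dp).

gyro term ω×Iω = (0.0240, -0.0360, -0.0480)
(τ − ω×Iω)/I = (-0.9571, 0.9600, -1.0400)

α = (-0.9571, 0.9600, -1.0400)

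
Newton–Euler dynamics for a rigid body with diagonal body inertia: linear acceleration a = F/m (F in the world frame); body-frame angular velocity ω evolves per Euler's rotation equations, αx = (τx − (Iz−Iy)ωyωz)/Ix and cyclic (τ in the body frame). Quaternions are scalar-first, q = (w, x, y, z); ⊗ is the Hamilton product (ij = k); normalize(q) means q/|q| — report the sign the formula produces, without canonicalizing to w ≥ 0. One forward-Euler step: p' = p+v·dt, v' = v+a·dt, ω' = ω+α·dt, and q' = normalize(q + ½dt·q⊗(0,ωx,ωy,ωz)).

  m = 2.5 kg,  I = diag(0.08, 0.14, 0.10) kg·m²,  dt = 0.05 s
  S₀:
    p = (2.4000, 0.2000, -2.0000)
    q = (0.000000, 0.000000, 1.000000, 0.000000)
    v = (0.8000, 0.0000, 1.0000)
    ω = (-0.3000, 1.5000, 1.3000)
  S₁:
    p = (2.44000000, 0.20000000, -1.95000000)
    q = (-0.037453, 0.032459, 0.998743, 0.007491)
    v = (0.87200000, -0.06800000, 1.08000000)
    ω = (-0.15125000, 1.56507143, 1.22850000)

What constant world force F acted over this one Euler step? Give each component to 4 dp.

F = (3.6000, -3.4000, 4.0000)

v₁ − v₀ = (0.07200000, -0.06800000, 0.08000000)
F = m·Δv/dt = (3.6000, -3.4000, 4.0000)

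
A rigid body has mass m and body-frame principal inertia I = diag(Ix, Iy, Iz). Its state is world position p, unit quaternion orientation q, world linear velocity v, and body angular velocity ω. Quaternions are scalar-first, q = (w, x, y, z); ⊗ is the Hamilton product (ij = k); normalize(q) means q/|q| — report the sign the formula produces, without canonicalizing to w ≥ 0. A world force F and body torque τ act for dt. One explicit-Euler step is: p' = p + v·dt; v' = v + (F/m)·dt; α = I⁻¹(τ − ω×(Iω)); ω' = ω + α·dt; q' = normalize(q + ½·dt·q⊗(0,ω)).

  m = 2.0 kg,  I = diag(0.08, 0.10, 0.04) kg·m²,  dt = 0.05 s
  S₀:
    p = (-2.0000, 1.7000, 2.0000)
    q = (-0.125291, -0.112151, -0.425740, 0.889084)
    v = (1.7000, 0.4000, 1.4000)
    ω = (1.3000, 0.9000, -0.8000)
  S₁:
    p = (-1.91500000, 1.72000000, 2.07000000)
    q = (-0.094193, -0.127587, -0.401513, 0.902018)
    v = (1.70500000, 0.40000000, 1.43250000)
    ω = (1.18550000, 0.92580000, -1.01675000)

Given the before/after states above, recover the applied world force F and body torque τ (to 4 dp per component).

Δv = v₁−v₀ = (0.00500000, 0.00000000, 0.03250000)
m·(v₁−v₀)/dt = (0.2000, 0.0000, 1.3000)
rate change Δω = (-0.11450000, 0.02580000, -0.21675000)
τ = I·(Δω/dt) + ω₀×(Iω₀) = (-0.1400, 0.0100, -0.1500)

F = (0.2000, 0.0000, 1.3000)
τ = (-0.1400, 0.0100, -0.1500)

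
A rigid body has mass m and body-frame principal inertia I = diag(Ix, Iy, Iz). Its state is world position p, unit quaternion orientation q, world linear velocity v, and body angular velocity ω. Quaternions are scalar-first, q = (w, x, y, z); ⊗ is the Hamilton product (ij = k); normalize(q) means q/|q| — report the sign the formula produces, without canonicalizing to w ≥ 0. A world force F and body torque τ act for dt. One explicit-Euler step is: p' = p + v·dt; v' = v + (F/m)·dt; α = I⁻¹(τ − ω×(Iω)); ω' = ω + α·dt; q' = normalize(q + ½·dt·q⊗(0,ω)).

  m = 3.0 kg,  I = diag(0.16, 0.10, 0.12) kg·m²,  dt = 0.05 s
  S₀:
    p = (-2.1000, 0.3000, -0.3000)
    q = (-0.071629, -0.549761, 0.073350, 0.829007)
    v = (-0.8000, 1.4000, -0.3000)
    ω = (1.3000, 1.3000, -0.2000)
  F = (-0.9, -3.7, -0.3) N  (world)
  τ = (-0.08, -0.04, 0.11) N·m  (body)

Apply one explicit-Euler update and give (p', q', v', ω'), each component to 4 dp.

α = I⁻¹(τ − ω×Iω) = (-0.4675, -0.2960, 1.7617)
ω' = ω + α·dt = (1.2766, 1.2852, -0.1119)
2q̇ = q⊗(0,ω) = (0.7851357, -1.1854968, 0.8746392, -0.7957185)
q + ½dt·q⊗(0,ω), renormalized = (-0.0519, -0.5788, 0.0951, 0.8083)
a = (-0.3000, -1.2333, -0.1000)
p' = p + v·dt = (-2.1400, 0.3700, -0.3150)
v + (F/m)dt = (-0.8150, 1.3383, -0.3050)

p' = (-2.1400, 0.3700, -0.3150)
q' = (-0.0519, -0.5788, 0.0951, 0.8083)
v' = (-0.8150, 1.3383, -0.3050)
ω' = (1.2766, 1.2852, -0.1119)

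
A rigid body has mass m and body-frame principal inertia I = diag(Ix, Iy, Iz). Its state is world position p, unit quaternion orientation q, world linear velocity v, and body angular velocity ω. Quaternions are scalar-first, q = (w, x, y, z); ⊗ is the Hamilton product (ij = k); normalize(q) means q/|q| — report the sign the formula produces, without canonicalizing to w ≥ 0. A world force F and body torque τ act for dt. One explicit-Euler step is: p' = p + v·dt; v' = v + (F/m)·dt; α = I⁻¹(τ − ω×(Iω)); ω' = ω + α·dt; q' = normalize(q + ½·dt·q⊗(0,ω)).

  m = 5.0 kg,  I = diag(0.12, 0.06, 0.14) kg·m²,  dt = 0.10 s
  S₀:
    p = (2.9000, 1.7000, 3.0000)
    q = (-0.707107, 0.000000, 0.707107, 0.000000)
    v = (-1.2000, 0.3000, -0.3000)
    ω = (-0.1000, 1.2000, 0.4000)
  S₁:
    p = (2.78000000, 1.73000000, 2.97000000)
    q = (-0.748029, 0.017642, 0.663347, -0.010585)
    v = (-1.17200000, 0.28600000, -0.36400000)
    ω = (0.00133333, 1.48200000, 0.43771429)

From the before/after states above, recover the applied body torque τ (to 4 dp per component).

τ = (0.1600, 0.1700, 0.0600)

ω₁ − ω₀ = (0.10133333, 0.28200000, 0.03771429)
ω₀×(Iω₀) = (0.0384, 0.0008, 0.0072)
τ = I·(Δω/dt) + ω₀×(Iω₀) = (0.1600, 0.1700, 0.0600)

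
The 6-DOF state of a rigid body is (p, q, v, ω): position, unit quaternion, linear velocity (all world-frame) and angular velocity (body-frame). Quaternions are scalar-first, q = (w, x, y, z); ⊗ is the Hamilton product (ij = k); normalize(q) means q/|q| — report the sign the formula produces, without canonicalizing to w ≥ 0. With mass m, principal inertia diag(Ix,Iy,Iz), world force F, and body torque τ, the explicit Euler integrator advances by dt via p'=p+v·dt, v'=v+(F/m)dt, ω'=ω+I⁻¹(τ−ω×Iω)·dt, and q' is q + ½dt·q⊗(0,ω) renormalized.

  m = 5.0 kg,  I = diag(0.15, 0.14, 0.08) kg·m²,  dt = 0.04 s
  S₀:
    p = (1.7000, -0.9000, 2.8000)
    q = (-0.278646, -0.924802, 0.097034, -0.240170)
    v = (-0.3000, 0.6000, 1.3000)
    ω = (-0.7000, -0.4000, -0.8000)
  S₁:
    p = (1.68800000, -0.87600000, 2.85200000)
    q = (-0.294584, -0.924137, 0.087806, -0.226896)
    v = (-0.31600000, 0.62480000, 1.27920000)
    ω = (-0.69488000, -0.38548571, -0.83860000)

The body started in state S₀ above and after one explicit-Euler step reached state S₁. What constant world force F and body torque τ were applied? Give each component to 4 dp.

F = (-2.0000, 3.1000, -2.6000)
τ = (0.0000, 0.0900, -0.0800)

v₁ − v₀ = (-0.01600000, 0.02480000, -0.02080000)
applied force F = (-2.0000, 3.1000, -2.6000)
Δω = ω₁−ω₀ = (0.00512000, 0.01451429, -0.03860000)
applied torque τ = (0.0000, 0.0900, -0.0800)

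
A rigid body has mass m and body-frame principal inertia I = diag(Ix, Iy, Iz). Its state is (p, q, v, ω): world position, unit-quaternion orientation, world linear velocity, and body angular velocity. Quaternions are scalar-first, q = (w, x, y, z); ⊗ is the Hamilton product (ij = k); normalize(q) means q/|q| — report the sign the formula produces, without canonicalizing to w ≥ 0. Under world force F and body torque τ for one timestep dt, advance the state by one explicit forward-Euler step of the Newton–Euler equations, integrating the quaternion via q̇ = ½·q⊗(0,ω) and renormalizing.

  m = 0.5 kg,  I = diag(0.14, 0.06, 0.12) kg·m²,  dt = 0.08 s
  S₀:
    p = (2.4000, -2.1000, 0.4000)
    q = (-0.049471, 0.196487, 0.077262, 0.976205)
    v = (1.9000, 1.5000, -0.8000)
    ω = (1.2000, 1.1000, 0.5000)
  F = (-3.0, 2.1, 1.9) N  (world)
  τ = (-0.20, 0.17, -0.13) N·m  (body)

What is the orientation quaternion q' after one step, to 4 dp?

q⊗(0,ω) = (-0.8088751, -1.0945597, 1.0187844, 0.0986858)
q' = normalize(q + ½dt·q⊗(0,ω)) = (-0.0816, 0.1524, 0.1177, 0.9779)

q' = (-0.0816, 0.1524, 0.1177, 0.9779)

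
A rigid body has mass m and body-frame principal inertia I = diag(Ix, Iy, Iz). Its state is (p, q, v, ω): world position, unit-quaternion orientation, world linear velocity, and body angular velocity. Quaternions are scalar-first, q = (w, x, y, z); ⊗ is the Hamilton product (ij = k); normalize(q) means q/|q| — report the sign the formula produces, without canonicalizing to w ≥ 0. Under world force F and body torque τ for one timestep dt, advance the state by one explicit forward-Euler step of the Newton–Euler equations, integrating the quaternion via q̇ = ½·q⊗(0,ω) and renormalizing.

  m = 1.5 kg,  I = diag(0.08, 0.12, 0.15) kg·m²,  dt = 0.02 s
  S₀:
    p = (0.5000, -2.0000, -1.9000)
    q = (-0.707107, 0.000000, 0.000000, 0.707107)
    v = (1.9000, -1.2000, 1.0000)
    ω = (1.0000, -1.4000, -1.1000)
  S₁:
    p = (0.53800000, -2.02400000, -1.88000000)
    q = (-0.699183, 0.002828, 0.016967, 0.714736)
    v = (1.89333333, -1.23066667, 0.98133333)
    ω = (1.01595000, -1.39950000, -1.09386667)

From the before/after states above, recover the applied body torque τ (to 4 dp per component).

τ = (0.1100, 0.0800, -0.0100)

rate change Δω = (0.01595000, 0.00050000, 0.00613333)
applied torque τ = (0.1100, 0.0800, -0.0100)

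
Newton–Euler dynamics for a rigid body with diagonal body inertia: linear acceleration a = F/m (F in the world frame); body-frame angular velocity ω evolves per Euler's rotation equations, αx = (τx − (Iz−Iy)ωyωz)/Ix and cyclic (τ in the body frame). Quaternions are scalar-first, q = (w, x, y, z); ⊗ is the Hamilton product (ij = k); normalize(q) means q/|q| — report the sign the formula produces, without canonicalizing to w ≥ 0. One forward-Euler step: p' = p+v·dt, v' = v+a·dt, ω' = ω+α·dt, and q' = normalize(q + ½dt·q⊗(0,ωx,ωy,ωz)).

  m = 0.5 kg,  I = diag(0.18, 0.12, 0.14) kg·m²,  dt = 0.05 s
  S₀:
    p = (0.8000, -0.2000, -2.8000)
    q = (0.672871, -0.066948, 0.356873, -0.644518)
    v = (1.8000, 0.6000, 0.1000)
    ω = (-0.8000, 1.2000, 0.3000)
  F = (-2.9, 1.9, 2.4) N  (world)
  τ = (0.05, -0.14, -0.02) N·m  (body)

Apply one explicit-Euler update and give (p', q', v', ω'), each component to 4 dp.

precession coupling ω×(Iω) = (0.0072, -0.0096, 0.0576)
angular accel α = (0.2378, -1.0867, -0.5543)
ω + α·dt = (-0.7881, 1.1457, 0.2723)
q⊗(0,ω) = (-0.2884506, 0.3421867, 1.3431440, 0.4070221)
q + ½dt·q⊗(0,ω), renormalized = (0.6652, -0.0584, 0.3902, -0.6339)
new position p' = (0.8900, -0.1700, -2.7950)
v' = v + a·dt = (1.5100, 0.7900, 0.3400)

p' = (0.8900, -0.1700, -2.7950)
q' = (0.6652, -0.0584, 0.3902, -0.6339)
v' = (1.5100, 0.7900, 0.3400)
ω' = (-0.7881, 1.1457, 0.2723)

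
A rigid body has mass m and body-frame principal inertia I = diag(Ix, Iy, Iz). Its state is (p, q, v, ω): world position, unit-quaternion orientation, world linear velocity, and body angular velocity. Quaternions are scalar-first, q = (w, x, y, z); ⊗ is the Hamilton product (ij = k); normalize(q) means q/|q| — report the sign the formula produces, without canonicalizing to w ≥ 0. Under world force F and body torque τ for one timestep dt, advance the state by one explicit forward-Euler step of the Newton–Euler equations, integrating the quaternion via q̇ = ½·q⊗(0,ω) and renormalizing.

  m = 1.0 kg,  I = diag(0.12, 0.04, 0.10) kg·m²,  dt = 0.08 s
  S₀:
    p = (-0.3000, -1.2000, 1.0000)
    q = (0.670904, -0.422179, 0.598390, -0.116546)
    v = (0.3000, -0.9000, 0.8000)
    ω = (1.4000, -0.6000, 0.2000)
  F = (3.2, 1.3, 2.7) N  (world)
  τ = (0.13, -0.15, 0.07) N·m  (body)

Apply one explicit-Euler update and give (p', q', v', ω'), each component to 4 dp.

α = I⁻¹(τ − ω×Iω) = (1.1433, -3.8900, 0.0280)
ω + α·dt = (1.4915, -0.9112, 0.2022)
2q̇ = q⊗(0,ω) = (0.9733938, 0.9890160, -0.4812710, -0.4502578)
updated quaternion q' = (0.7085, -0.3819, 0.5780, -0.1343)
a = (3.2000, 1.3000, 2.7000)
new position p' = (-0.2760, -1.2720, 1.0640)
v' = v + a·dt = (0.5560, -0.7960, 1.0160)

p' = (-0.2760, -1.2720, 1.0640)
q' = (0.7085, -0.3819, 0.5780, -0.1343)
v' = (0.5560, -0.7960, 1.0160)
ω' = (1.4915, -0.9112, 0.2022)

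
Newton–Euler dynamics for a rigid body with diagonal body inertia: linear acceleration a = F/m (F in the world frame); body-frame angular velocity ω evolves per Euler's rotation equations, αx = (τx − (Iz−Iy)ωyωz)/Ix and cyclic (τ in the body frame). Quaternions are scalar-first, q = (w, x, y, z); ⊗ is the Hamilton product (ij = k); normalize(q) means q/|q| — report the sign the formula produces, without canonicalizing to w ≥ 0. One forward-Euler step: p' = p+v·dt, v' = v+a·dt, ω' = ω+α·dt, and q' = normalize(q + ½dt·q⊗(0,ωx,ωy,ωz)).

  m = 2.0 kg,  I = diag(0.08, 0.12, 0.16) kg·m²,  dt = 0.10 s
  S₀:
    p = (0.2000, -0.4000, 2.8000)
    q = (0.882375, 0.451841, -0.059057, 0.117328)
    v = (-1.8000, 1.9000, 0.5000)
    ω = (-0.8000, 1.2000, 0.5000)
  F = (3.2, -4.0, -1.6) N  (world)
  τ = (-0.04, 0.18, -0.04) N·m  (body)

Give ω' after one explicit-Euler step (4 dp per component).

ω' = (-0.8800, 1.3233, 0.4990)

gyro term ω×Iω = (0.0240, 0.0320, -0.0384)
angular accel α = (-0.8000, 1.2333, -0.0100)
ω' = ω + α·dt = (-0.8800, 1.3233, 0.4990)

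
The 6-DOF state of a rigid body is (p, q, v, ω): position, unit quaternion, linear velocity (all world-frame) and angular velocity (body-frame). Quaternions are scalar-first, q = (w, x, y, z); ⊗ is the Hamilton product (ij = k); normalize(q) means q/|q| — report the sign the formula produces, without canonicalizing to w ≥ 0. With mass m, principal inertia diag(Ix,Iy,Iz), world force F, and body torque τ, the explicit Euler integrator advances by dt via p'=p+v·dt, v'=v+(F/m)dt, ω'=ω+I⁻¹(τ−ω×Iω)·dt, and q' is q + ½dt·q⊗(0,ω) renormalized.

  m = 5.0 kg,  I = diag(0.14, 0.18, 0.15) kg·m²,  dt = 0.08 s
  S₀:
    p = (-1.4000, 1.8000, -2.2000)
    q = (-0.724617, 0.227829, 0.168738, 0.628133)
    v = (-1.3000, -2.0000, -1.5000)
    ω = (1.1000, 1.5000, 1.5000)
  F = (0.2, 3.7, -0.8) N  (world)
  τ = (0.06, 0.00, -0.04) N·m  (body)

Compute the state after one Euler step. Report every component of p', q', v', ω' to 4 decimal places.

a = F/m = (0.0400, 0.7400, -0.1600)
p + v·dt = (-1.5040, 1.6400, -2.3200)
v + (F/m)dt = (-1.2968, -1.9408, -1.5128)
precession coupling ω×(Iω) = (-0.0675, -0.0165, 0.0660)
(τ − ω×Iω)/I = (0.9107, 0.0917, -0.7067)
ω' = ω + α·dt = (1.1729, 1.5073, 1.4435)
q⊗(0,ω) = (-1.4459184, -1.4861712, -0.7377227, -0.9307938)
q + ½dt·q⊗(0,ω), renormalized = (-0.7789, 0.1676, 0.1386, 0.5882)

p' = (-1.5040, 1.6400, -2.3200)
q' = (-0.7789, 0.1676, 0.1386, 0.5882)
v' = (-1.2968, -1.9408, -1.5128)
ω' = (1.1729, 1.5073, 1.4435)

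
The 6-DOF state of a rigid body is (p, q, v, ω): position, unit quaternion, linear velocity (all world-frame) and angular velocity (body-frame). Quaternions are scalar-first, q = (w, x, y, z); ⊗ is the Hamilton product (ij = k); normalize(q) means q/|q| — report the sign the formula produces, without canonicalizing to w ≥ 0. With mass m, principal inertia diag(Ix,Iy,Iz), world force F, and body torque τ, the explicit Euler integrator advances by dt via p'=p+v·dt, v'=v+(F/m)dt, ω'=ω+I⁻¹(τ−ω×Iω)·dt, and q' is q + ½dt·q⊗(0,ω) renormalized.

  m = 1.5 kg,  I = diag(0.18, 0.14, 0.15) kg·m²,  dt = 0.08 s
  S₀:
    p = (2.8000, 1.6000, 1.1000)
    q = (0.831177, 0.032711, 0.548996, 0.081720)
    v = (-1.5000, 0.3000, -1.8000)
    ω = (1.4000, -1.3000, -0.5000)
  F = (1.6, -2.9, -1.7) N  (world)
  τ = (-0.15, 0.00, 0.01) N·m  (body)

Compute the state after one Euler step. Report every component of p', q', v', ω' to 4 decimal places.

a = (1.0667, -1.9333, -1.1333)
p' = p + v·dt = (2.6800, 1.6240, 0.9560)
new velocity v' = (-1.4147, 0.1453, -1.8907)
gyro term ω×Iω = (0.0065, -0.0210, 0.0728)
(τ − ω×Iω)/I = (-0.8694, 0.1500, -0.4187)
new body rate ω' = (1.3304, -1.2880, -0.5335)
Hamilton product q⊗(0,ω) = (0.7087594, 0.9953858, -0.9497666, -1.2267072)
updated quaternion q' = (0.8569, 0.0723, 0.5094, 0.0326)

p' = (2.6800, 1.6240, 0.9560)
q' = (0.8569, 0.0723, 0.5094, 0.0326)
v' = (-1.4147, 0.1453, -1.8907)
ω' = (1.3304, -1.2880, -0.5335)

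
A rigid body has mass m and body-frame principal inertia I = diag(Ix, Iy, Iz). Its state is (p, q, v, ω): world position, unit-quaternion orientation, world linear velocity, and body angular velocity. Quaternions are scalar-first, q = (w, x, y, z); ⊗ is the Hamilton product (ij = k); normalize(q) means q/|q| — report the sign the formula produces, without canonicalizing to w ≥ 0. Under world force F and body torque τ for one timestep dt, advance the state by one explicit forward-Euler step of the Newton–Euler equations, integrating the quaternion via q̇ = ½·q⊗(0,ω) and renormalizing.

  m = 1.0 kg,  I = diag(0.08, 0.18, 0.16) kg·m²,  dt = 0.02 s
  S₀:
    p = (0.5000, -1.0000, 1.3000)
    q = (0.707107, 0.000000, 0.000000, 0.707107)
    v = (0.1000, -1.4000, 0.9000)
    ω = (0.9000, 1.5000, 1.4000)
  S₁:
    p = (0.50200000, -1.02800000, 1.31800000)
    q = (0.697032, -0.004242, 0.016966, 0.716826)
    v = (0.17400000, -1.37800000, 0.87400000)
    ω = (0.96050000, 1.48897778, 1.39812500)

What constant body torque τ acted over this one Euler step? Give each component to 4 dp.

τ = (0.2000, -0.2000, 0.1200)

Δω = ω₁−ω₀ = (0.06050000, -0.01102222, -0.00187500)
τ = I·(Δω/dt) + ω₀×(Iω₀) = (0.2000, -0.2000, 0.1200)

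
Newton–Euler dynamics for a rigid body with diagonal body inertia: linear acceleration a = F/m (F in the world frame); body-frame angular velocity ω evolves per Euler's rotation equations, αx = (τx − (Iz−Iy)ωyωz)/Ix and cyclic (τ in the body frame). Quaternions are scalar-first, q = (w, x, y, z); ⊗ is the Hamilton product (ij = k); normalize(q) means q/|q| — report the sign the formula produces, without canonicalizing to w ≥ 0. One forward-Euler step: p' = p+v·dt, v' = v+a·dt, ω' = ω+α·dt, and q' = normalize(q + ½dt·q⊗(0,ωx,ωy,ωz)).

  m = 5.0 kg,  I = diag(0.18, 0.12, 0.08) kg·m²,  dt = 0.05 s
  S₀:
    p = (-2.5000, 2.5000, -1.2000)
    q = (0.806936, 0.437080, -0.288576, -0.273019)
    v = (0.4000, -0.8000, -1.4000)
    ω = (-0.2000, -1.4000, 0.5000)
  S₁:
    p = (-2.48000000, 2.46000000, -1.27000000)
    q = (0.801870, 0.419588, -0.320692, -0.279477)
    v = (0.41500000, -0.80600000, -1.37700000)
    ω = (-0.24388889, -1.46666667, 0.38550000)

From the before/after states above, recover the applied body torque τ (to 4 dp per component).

rate change Δω = (-0.04388889, -0.06666667, -0.11450000)
applied torque τ = (-0.1300, -0.1700, -0.2000)

τ = (-0.1300, -0.1700, -0.2000)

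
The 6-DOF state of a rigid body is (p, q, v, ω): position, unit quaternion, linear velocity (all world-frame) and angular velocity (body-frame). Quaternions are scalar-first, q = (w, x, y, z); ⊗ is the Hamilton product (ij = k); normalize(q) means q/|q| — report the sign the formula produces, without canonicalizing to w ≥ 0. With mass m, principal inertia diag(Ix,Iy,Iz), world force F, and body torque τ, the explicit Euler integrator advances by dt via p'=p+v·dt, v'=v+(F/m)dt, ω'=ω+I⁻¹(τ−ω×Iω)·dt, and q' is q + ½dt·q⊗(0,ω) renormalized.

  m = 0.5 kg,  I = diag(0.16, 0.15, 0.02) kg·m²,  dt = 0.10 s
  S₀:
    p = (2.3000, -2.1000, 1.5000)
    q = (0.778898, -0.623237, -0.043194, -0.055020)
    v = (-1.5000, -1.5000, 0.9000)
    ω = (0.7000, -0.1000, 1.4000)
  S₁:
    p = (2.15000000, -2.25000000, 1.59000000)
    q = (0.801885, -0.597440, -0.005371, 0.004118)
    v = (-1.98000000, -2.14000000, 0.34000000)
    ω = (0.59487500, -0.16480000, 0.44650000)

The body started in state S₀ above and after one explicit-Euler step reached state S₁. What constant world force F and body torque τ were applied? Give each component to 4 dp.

F = (-2.4000, -3.2000, -2.8000)
τ = (-0.1500, 0.0400, -0.1900)

ω₁ − ω₀ = (-0.10512500, -0.06480000, -0.95350000)
I·α + gyro = (-0.1500, 0.0400, -0.1900)
v₁ − v₀ = (-0.48000000, -0.64000000, -0.56000000)
F = m·Δv/dt = (-2.4000, -3.2000, -2.8000)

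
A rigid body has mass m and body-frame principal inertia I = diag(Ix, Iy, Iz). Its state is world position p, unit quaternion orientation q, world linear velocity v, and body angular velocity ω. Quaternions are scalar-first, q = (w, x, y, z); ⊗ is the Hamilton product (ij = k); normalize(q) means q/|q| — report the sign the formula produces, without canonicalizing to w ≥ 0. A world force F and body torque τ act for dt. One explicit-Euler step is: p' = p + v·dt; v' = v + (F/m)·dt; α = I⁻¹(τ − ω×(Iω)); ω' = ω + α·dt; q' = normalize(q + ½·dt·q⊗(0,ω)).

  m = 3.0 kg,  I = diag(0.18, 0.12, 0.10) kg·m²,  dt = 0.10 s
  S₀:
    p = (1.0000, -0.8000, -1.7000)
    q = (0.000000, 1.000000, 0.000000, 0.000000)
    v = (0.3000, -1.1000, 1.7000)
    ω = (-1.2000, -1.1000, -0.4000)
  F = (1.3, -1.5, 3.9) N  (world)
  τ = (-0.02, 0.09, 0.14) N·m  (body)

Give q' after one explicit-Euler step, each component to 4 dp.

q' = (0.0598, 0.9965, 0.0199, -0.0548)

Hamilton product q⊗(0,ω) = (1.2000000, 0.0000000, 0.4000000, -1.1000000)
updated quaternion q' = (0.0598, 0.9965, 0.0199, -0.0548)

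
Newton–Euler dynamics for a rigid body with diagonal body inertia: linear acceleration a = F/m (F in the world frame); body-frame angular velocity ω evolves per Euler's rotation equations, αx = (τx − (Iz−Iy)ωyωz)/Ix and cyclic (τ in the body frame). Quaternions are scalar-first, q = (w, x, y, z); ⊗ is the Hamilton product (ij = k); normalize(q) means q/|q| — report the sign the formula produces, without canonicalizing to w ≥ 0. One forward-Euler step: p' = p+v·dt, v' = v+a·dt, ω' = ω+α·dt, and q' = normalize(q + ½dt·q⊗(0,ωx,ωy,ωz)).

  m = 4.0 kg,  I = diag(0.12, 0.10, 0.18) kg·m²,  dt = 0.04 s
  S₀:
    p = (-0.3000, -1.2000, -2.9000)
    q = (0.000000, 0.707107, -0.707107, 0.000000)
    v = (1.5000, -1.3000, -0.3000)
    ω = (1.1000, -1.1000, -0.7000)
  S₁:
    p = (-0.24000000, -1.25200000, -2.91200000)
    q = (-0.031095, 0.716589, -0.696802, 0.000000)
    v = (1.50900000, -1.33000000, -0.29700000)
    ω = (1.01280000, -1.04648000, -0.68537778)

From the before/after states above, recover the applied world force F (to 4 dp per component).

velocity change Δv = (0.00900000, -0.03000000, 0.00300000)
applied force F = (0.9000, -3.0000, 0.3000)

F = (0.9000, -3.0000, 0.3000)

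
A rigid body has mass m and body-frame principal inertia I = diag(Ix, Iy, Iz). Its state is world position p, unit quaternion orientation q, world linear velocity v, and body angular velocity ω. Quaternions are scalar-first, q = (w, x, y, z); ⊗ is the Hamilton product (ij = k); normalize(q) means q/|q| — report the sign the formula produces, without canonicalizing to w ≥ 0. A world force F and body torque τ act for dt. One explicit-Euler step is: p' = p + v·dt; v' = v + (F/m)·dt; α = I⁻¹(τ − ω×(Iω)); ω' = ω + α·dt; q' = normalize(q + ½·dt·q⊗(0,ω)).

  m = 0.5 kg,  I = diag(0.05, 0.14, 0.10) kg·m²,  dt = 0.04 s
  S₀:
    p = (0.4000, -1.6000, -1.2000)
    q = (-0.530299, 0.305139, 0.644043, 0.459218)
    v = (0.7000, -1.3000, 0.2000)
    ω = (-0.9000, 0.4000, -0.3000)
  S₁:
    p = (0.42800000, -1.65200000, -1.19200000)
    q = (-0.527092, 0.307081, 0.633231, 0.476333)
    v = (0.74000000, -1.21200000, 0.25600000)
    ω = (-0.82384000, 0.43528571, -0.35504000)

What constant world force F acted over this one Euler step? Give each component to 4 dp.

F = (0.5000, 1.1000, 0.7000)

velocity change Δv = (0.04000000, 0.08800000, 0.05600000)
F = m·Δv/dt = (0.5000, 1.1000, 0.7000)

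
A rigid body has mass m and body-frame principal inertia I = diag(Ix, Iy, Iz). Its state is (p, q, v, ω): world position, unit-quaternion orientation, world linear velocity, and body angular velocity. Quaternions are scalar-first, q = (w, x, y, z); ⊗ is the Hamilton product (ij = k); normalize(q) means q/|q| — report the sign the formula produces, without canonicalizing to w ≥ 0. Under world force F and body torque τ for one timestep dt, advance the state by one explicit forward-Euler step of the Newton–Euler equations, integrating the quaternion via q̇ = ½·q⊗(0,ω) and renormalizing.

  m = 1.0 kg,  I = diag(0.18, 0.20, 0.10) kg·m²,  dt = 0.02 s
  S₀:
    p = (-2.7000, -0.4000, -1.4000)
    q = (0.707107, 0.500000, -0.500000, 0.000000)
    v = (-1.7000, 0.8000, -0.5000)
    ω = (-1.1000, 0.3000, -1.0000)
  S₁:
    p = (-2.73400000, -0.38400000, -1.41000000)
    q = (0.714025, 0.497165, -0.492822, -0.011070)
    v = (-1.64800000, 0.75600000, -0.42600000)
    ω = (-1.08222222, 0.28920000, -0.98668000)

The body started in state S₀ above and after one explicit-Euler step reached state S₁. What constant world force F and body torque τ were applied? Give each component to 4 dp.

Δω = ω₁−ω₀ = (0.01777778, -0.01080000, 0.01332000)
precession coupling = (0.0300, 0.0880, -0.0066)
I·α + gyro = (0.1900, -0.0200, 0.0600)
velocity change Δv = (0.05200000, -0.04400000, 0.07400000)
F = m·Δv/dt = (2.6000, -2.2000, 3.7000)

F = (2.6000, -2.2000, 3.7000)
τ = (0.1900, -0.0200, 0.0600)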